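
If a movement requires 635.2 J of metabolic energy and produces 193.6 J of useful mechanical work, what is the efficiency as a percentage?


eta = (W_mech / E_meta) * 100
eta = (193.6 / 635.2) * 100
ratio = 0.3048
eta = 30.4786


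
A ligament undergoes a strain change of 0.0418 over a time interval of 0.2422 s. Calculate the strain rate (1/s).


strain_rate = delta_strain / delta_t
strain_rate = 0.0418 / 0.2422
strain_rate = 0.1726


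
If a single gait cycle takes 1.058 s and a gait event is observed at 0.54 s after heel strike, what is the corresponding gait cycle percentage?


pct = (event_time / cycle_time) * 100
pct = (0.54 / 1.058) * 100
ratio = 0.5104
pct = 51.0397


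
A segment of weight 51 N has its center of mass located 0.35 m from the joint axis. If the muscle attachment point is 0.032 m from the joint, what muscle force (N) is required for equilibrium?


F_muscle = W * d_load / d_muscle
F_muscle = 51 * 0.35 / 0.032
Numerator = 17.8500
F_muscle = 557.8125


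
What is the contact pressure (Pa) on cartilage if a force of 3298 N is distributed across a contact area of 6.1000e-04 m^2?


P = F / A
P = 3298 / 6.1000e-04
P = 5.4066e+06


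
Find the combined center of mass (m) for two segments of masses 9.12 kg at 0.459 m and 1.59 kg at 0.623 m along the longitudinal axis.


COM = (m1*x1 + m2*x2) / (m1 + m2)
COM = (9.12*0.459 + 1.59*0.623) / (9.12 + 1.59)
Numerator = 5.1766
Denominator = 10.7100
COM = 0.4833


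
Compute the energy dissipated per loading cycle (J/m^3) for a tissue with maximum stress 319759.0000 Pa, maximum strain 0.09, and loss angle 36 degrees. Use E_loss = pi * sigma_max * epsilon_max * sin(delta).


E_loss = pi * sigma_max * epsilon_max * sin(delta)
delta = 36 deg = 0.6283 rad
sin(delta) = 0.5878
E_loss = pi * 319759.0000 * 0.09 * 0.5878
E_loss = 53141.5044


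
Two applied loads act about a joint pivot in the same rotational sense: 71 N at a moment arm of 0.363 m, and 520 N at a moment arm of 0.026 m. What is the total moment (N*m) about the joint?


M = F1 * d1 + F2 * d2
M = 71 * 0.363 + 520 * 0.026
M = 25.7730 + 13.5200
M = 39.2930


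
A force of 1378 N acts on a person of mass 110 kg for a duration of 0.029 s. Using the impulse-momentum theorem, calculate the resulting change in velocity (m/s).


J = F * dt = 1378 * 0.029 = 39.9620 N*s
delta_v = J / m
delta_v = 39.9620 / 110
delta_v = 0.3633


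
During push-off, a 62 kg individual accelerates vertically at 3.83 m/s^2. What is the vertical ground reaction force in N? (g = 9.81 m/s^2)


GRF = m * (g + a)
GRF = 62 * (9.81 + 3.83)
GRF = 62 * 13.6400
GRF = 845.6800


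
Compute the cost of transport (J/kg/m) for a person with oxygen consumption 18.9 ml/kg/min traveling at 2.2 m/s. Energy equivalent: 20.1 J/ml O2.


Power per kg = VO2 * 20.1 / 60
Power per kg = 18.9 * 20.1 / 60 = 6.3315 W/kg
Cost = power_per_kg / speed
Cost = 6.3315 / 2.2
Cost = 2.8780


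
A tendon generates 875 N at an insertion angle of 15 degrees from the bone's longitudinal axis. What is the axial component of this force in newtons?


F_eff = F_tendon * cos(theta)
theta = 15 deg = 0.2618 rad
cos(theta) = 0.9659
F_eff = 875 * 0.9659
F_eff = 845.1851


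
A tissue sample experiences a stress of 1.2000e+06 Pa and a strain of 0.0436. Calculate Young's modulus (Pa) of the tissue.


E = stress / strain
E = 1.2000e+06 / 0.0436
E = 2.7523e+07


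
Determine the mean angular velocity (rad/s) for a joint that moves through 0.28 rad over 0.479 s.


omega = delta_theta / delta_t
omega = 0.28 / 0.479
omega = 0.5846


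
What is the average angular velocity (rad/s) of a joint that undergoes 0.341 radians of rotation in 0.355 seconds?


omega = delta_theta / delta_t
omega = 0.341 / 0.355
omega = 0.9606


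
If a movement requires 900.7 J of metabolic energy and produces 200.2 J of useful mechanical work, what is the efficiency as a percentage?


eta = (W_mech / E_meta) * 100
eta = (200.2 / 900.7) * 100
ratio = 0.2223
eta = 22.2272


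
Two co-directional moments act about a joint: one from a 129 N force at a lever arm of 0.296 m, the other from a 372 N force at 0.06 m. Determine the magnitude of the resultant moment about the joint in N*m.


M = F1 * d1 + F2 * d2
M = 129 * 0.296 + 372 * 0.06
M = 38.1840 + 22.3200
M = 60.5040


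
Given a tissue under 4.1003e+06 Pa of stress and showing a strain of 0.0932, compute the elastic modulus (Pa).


E = stress / strain
E = 4.1003e+06 / 0.0932
E = 4.3995e+07


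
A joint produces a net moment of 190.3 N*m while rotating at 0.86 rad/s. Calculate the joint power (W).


P = M * omega
P = 190.3 * 0.86
P = 163.6580


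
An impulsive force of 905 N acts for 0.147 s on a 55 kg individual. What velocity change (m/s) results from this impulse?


J = F * dt = 905 * 0.147 = 133.0350 N*s
delta_v = J / m
delta_v = 133.0350 / 55
delta_v = 2.4188


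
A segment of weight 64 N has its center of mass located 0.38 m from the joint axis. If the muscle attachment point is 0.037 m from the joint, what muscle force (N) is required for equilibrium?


F_muscle = W * d_load / d_muscle
F_muscle = 64 * 0.38 / 0.037
Numerator = 24.3200
F_muscle = 657.2973


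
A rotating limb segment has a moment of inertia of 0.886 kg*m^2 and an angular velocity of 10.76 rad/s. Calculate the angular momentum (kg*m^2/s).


L = I * omega
L = 0.886 * 10.76
L = 9.5334


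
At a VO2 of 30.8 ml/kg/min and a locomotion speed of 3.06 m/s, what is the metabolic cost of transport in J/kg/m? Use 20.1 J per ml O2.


Power per kg = VO2 * 20.1 / 60
Power per kg = 30.8 * 20.1 / 60 = 10.3180 W/kg
Cost = power_per_kg / speed
Cost = 10.3180 / 3.06
Cost = 3.3719


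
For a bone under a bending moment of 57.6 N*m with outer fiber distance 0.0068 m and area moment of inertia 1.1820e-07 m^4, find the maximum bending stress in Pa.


sigma = M * c / I
sigma = 57.6 * 0.0068 / 1.1820e-07
M * c = 0.3917
sigma = 3.3137e+06


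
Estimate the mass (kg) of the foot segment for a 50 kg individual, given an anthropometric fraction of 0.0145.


m_segment = body_mass * fraction
m_segment = 50 * 0.0145
m_segment = 0.7250


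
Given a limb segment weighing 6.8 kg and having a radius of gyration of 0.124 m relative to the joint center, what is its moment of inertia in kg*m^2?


I = m * k^2
I = 6.8 * 0.124^2
k^2 = 0.0154
I = 0.1046


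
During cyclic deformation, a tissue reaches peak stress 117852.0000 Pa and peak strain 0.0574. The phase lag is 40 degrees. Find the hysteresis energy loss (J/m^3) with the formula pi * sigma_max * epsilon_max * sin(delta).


E_loss = pi * sigma_max * epsilon_max * sin(delta)
delta = 40 deg = 0.6981 rad
sin(delta) = 0.6428
E_loss = pi * 117852.0000 * 0.0574 * 0.6428
E_loss = 13660.4882


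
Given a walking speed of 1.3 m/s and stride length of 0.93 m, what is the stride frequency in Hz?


f = v / stride_length
f = 1.3 / 0.93
f = 1.3978


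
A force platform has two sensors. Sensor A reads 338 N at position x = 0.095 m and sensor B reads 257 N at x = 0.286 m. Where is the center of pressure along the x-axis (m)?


COP_x = (F1*x1 + F2*x2) / (F1 + F2)
COP_x = (338*0.095 + 257*0.286) / (338 + 257)
Numerator = 105.6120
Denominator = 595
COP_x = 0.1775


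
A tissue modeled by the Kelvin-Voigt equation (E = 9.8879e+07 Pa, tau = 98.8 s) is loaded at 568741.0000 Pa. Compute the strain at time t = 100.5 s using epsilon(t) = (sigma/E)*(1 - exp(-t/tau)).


epsilon(t) = (sigma/E) * (1 - exp(-t/tau))
sigma/E = 568741.0000 / 9.8879e+07 = 0.0058
exp(-t/tau) = exp(-100.5 / 98.8) = 0.3616
epsilon = 0.0058 * (1 - 0.3616)
epsilon = 0.0037


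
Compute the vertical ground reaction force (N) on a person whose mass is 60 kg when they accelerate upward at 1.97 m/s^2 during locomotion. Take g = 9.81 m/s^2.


GRF = m * (g + a)
GRF = 60 * (9.81 + 1.97)
GRF = 60 * 11.7800
GRF = 706.8000


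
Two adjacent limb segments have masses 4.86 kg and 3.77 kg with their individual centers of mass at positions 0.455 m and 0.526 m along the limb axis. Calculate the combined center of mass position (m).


COM = (m1*x1 + m2*x2) / (m1 + m2)
COM = (4.86*0.455 + 3.77*0.526) / (4.86 + 3.77)
Numerator = 4.1943
Denominator = 8.6300
COM = 0.4860


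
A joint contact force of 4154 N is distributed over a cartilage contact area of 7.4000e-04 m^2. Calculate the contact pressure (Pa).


P = F / A
P = 4154 / 7.4000e-04
P = 5.6135e+06


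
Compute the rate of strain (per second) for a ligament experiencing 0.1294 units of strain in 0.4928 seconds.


strain_rate = delta_strain / delta_t
strain_rate = 0.1294 / 0.4928
strain_rate = 0.2626


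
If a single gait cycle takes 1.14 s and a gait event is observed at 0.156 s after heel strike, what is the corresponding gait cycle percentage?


pct = (event_time / cycle_time) * 100
pct = (0.156 / 1.14) * 100
ratio = 0.1368
pct = 13.6842


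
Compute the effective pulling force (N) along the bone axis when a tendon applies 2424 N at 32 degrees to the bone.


F_eff = F_tendon * cos(theta)
theta = 32 deg = 0.5585 rad
cos(theta) = 0.8480
F_eff = 2424 * 0.8480
F_eff = 2055.6686


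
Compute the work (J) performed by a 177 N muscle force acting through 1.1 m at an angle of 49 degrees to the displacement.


W = F * d * cos(theta)
theta = 49 deg = 0.8552 rad
cos(theta) = 0.6561
W = 177 * 1.1 * 0.6561
W = 127.7347


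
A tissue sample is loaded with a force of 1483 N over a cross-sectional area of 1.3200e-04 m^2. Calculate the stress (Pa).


stress = F / A
stress = 1483 / 1.3200e-04
stress = 1.1235e+07


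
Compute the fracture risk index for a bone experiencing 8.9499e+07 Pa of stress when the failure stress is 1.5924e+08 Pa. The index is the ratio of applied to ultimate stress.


FRI = applied / ultimate
FRI = 8.9499e+07 / 1.5924e+08
FRI = 0.5620


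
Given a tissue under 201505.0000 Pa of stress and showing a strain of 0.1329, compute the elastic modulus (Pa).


E = stress / strain
E = 201505.0000 / 0.1329
E = 1.5162e+06


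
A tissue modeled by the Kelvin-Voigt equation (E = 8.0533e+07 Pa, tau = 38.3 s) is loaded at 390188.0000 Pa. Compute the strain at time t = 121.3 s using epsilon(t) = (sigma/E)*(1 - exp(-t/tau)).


epsilon(t) = (sigma/E) * (1 - exp(-t/tau))
sigma/E = 390188.0000 / 8.0533e+07 = 0.0048
exp(-t/tau) = exp(-121.3 / 38.3) = 0.0421
epsilon = 0.0048 * (1 - 0.0421)
epsilon = 0.0046


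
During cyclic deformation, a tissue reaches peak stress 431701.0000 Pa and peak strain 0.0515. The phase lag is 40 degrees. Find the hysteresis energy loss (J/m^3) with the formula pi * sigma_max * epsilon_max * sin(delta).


E_loss = pi * sigma_max * epsilon_max * sin(delta)
delta = 40 deg = 0.6981 rad
sin(delta) = 0.6428
E_loss = pi * 431701.0000 * 0.0515 * 0.6428
E_loss = 44896.0004


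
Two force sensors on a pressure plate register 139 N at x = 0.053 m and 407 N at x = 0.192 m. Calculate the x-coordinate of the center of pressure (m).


COP_x = (F1*x1 + F2*x2) / (F1 + F2)
COP_x = (139*0.053 + 407*0.192) / (139 + 407)
Numerator = 85.5110
Denominator = 546
COP_x = 0.1566


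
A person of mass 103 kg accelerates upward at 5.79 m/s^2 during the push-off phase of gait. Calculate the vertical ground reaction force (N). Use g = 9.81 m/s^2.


GRF = m * (g + a)
GRF = 103 * (9.81 + 5.79)
GRF = 103 * 15.6000
GRF = 1606.8000


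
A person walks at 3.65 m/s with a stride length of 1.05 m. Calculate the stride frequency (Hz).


f = v / stride_length
f = 3.65 / 1.05
f = 3.4762


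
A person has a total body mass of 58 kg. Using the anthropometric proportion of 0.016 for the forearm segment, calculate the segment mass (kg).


m_segment = body_mass * fraction
m_segment = 58 * 0.016
m_segment = 0.9280


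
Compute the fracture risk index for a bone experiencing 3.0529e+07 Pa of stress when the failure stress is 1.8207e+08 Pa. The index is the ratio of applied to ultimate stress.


FRI = applied / ultimate
FRI = 3.0529e+07 / 1.8207e+08
FRI = 0.1677


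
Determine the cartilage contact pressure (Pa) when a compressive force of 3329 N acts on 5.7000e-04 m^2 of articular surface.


P = F / A
P = 3329 / 5.7000e-04
P = 5.8404e+06


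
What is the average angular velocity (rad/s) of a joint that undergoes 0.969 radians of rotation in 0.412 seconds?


omega = delta_theta / delta_t
omega = 0.969 / 0.412
omega = 2.3519


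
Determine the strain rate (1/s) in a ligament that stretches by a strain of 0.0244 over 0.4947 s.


strain_rate = delta_strain / delta_t
strain_rate = 0.0244 / 0.4947
strain_rate = 0.0493


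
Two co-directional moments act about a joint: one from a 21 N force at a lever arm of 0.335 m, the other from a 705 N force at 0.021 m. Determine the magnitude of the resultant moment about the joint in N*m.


M = F1 * d1 + F2 * d2
M = 21 * 0.335 + 705 * 0.021
M = 7.0350 + 14.8050
M = 21.8400


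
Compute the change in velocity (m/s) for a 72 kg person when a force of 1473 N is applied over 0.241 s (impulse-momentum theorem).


J = F * dt = 1473 * 0.241 = 354.9930 N*s
delta_v = J / m
delta_v = 354.9930 / 72
delta_v = 4.9305


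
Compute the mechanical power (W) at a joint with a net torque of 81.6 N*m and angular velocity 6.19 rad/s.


P = M * omega
P = 81.6 * 6.19
P = 505.1040


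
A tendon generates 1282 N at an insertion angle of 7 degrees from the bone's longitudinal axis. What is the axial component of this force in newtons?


F_eff = F_tendon * cos(theta)
theta = 7 deg = 0.1222 rad
cos(theta) = 0.9925
F_eff = 1282 * 0.9925
F_eff = 1272.4442


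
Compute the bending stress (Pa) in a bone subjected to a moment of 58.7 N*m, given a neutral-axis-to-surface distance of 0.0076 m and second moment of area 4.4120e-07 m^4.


sigma = M * c / I
sigma = 58.7 * 0.0076 / 4.4120e-07
M * c = 0.4461
sigma = 1.0112e+06


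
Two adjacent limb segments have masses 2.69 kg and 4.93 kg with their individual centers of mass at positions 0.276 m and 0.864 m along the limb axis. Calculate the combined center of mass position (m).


COM = (m1*x1 + m2*x2) / (m1 + m2)
COM = (2.69*0.276 + 4.93*0.864) / (2.69 + 4.93)
Numerator = 5.0020
Denominator = 7.6200
COM = 0.6564


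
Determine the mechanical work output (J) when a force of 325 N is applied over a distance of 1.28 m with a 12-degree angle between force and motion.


W = F * d * cos(theta)
theta = 12 deg = 0.2094 rad
cos(theta) = 0.9781
W = 325 * 1.28 * 0.9781
W = 406.9094


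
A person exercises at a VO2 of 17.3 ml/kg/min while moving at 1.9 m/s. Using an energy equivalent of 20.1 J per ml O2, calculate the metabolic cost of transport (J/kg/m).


Power per kg = VO2 * 20.1 / 60
Power per kg = 17.3 * 20.1 / 60 = 5.7955 W/kg
Cost = power_per_kg / speed
Cost = 5.7955 / 1.9
Cost = 3.0503


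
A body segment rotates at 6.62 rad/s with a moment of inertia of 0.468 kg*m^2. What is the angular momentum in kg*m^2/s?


L = I * omega
L = 0.468 * 6.62
L = 3.0982


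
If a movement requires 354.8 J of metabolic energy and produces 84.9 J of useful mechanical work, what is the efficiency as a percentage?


eta = (W_mech / E_meta) * 100
eta = (84.9 / 354.8) * 100
ratio = 0.2393
eta = 23.9290


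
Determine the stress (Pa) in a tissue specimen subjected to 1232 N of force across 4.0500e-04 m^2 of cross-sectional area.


stress = F / A
stress = 1232 / 4.0500e-04
stress = 3.0420e+06


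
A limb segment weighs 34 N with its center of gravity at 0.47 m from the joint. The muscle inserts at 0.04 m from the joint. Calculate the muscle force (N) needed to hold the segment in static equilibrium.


F_muscle = W * d_load / d_muscle
F_muscle = 34 * 0.47 / 0.04
Numerator = 15.9800
F_muscle = 399.5000


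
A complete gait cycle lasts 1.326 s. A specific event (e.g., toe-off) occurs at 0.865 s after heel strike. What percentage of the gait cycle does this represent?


pct = (event_time / cycle_time) * 100
pct = (0.865 / 1.326) * 100
ratio = 0.6523
pct = 65.2338


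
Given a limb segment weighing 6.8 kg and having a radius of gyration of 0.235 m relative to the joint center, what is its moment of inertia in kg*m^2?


I = m * k^2
I = 6.8 * 0.235^2
k^2 = 0.0552
I = 0.3755


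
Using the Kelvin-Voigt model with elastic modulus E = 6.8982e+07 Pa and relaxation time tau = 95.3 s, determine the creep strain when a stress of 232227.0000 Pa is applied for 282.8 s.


epsilon(t) = (sigma/E) * (1 - exp(-t/tau))
sigma/E = 232227.0000 / 6.8982e+07 = 0.0034
exp(-t/tau) = exp(-282.8 / 95.3) = 0.0514
epsilon = 0.0034 * (1 - 0.0514)
epsilon = 0.0032


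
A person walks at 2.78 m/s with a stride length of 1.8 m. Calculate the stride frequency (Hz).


f = v / stride_length
f = 2.78 / 1.8
f = 1.5444


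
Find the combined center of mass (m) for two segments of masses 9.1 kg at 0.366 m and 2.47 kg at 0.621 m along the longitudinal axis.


COM = (m1*x1 + m2*x2) / (m1 + m2)
COM = (9.1*0.366 + 2.47*0.621) / (9.1 + 2.47)
Numerator = 4.8645
Denominator = 11.5700
COM = 0.4204


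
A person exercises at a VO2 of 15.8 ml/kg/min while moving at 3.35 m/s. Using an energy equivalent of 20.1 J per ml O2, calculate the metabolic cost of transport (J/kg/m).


Power per kg = VO2 * 20.1 / 60
Power per kg = 15.8 * 20.1 / 60 = 5.2930 W/kg
Cost = power_per_kg / speed
Cost = 5.2930 / 3.35
Cost = 1.5800


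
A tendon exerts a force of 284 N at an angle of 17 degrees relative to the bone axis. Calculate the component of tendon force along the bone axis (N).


F_eff = F_tendon * cos(theta)
theta = 17 deg = 0.2967 rad
cos(theta) = 0.9563
F_eff = 284 * 0.9563
F_eff = 271.5906


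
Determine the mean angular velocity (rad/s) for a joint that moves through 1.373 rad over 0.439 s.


omega = delta_theta / delta_t
omega = 1.373 / 0.439
omega = 3.1276


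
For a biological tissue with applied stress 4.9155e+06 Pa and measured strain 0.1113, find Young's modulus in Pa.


E = stress / strain
E = 4.9155e+06 / 0.1113
E = 4.4164e+07


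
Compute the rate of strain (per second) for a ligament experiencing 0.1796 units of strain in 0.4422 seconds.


strain_rate = delta_strain / delta_t
strain_rate = 0.1796 / 0.4422
strain_rate = 0.4062


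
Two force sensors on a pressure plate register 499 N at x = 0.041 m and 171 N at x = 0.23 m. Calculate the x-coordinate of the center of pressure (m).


COP_x = (F1*x1 + F2*x2) / (F1 + F2)
COP_x = (499*0.041 + 171*0.23) / (499 + 171)
Numerator = 59.7890
Denominator = 670
COP_x = 0.0892


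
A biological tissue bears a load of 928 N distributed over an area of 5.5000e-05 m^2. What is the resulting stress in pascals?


stress = F / A
stress = 928 / 5.5000e-05
stress = 1.6873e+07


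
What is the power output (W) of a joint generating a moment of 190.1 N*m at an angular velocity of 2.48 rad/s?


P = M * omega
P = 190.1 * 2.48
P = 471.4480


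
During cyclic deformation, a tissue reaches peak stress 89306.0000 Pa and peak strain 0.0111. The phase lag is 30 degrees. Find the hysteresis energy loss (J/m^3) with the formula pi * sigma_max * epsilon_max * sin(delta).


E_loss = pi * sigma_max * epsilon_max * sin(delta)
delta = 30 deg = 0.5236 rad
sin(delta) = 0.5000
E_loss = pi * 89306.0000 * 0.0111 * 0.5000
E_loss = 1557.1251


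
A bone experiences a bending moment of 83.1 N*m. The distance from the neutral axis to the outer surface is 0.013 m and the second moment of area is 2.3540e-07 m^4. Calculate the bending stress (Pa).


sigma = M * c / I
sigma = 83.1 * 0.013 / 2.3540e-07
M * c = 1.0803
sigma = 4.5892e+06


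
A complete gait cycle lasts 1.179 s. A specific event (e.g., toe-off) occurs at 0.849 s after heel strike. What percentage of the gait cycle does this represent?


pct = (event_time / cycle_time) * 100
pct = (0.849 / 1.179) * 100
ratio = 0.7201
pct = 72.0102


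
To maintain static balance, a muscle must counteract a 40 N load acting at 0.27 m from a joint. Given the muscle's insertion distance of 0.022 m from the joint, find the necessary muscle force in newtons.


F_muscle = W * d_load / d_muscle
F_muscle = 40 * 0.27 / 0.022
Numerator = 10.8000
F_muscle = 490.9091


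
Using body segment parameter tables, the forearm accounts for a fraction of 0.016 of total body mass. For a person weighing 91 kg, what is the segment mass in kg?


m_segment = body_mass * fraction
m_segment = 91 * 0.016
m_segment = 1.4560


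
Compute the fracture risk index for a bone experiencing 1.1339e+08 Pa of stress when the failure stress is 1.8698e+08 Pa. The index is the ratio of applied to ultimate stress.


FRI = applied / ultimate
FRI = 1.1339e+08 / 1.8698e+08
FRI = 0.6064


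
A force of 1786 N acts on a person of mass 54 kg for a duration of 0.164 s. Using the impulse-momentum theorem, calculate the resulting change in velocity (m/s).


J = F * dt = 1786 * 0.164 = 292.9040 N*s
delta_v = J / m
delta_v = 292.9040 / 54
delta_v = 5.4241


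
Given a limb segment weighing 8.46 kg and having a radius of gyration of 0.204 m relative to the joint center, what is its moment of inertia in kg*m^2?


I = m * k^2
I = 8.46 * 0.204^2
k^2 = 0.0416
I = 0.3521


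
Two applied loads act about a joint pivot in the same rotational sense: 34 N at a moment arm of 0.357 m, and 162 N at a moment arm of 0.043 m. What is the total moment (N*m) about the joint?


M = F1 * d1 + F2 * d2
M = 34 * 0.357 + 162 * 0.043
M = 12.1380 + 6.9660
M = 19.1040


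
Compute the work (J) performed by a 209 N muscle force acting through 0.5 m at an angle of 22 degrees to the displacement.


W = F * d * cos(theta)
theta = 22 deg = 0.3840 rad
cos(theta) = 0.9272
W = 209 * 0.5 * 0.9272
W = 96.8907


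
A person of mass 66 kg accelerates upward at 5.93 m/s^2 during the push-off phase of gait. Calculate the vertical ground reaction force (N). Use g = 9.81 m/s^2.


GRF = m * (g + a)
GRF = 66 * (9.81 + 5.93)
GRF = 66 * 15.7400
GRF = 1038.8400


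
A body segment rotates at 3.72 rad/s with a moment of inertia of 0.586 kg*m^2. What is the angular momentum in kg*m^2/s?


L = I * omega
L = 0.586 * 3.72
L = 2.1799


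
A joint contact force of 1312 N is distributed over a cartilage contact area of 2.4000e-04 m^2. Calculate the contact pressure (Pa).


P = F / A
P = 1312 / 2.4000e-04
P = 5.4667e+06


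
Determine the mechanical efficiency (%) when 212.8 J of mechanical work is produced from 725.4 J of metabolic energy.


eta = (W_mech / E_meta) * 100
eta = (212.8 / 725.4) * 100
ratio = 0.2934
eta = 29.3355


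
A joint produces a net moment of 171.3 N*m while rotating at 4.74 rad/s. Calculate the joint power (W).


P = M * omega
P = 171.3 * 4.74
P = 811.9620


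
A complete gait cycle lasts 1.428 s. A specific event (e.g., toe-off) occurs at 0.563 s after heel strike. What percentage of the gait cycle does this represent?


pct = (event_time / cycle_time) * 100
pct = (0.563 / 1.428) * 100
ratio = 0.3943
pct = 39.4258


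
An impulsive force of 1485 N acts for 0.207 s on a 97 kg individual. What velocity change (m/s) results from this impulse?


J = F * dt = 1485 * 0.207 = 307.3950 N*s
delta_v = J / m
delta_v = 307.3950 / 97
delta_v = 3.1690


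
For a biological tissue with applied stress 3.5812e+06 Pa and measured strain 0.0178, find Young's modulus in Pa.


E = stress / strain
E = 3.5812e+06 / 0.0178
E = 2.0119e+08


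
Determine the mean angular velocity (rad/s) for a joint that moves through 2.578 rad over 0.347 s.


omega = delta_theta / delta_t
omega = 2.578 / 0.347
omega = 7.4294


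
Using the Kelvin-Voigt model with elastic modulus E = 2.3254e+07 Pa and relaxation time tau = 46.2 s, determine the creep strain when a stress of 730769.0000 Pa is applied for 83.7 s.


epsilon(t) = (sigma/E) * (1 - exp(-t/tau))
sigma/E = 730769.0000 / 2.3254e+07 = 0.0314
exp(-t/tau) = exp(-83.7 / 46.2) = 0.1634
epsilon = 0.0314 * (1 - 0.1634)
epsilon = 0.0263


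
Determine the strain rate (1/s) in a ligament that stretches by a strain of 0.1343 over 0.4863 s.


strain_rate = delta_strain / delta_t
strain_rate = 0.1343 / 0.4863
strain_rate = 0.2762


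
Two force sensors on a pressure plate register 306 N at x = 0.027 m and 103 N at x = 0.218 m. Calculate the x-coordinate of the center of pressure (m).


COP_x = (F1*x1 + F2*x2) / (F1 + F2)
COP_x = (306*0.027 + 103*0.218) / (306 + 103)
Numerator = 30.7160
Denominator = 409
COP_x = 0.0751


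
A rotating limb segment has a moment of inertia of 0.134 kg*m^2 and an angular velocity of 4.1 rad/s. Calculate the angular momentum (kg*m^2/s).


L = I * omega
L = 0.134 * 4.1
L = 0.5494


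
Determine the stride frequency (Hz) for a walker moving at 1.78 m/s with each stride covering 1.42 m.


f = v / stride_length
f = 1.78 / 1.42
f = 1.2535


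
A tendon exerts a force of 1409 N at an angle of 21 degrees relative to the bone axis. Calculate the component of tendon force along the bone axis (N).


F_eff = F_tendon * cos(theta)
theta = 21 deg = 0.3665 rad
cos(theta) = 0.9336
F_eff = 1409 * 0.9336
F_eff = 1315.4148


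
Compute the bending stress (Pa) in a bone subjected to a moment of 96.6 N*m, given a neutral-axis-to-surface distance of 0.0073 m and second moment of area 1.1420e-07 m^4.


sigma = M * c / I
sigma = 96.6 * 0.0073 / 1.1420e-07
M * c = 0.7052
sigma = 6.1750e+06


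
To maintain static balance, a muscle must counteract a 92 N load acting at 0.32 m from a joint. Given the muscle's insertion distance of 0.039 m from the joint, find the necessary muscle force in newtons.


F_muscle = W * d_load / d_muscle
F_muscle = 92 * 0.32 / 0.039
Numerator = 29.4400
F_muscle = 754.8718


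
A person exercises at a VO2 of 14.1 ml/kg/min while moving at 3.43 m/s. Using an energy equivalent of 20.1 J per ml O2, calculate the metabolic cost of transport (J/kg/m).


Power per kg = VO2 * 20.1 / 60
Power per kg = 14.1 * 20.1 / 60 = 4.7235 W/kg
Cost = power_per_kg / speed
Cost = 4.7235 / 3.43
Cost = 1.3771


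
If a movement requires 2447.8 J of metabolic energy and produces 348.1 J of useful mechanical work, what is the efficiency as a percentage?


eta = (W_mech / E_meta) * 100
eta = (348.1 / 2447.8) * 100
ratio = 0.1422
eta = 14.2209


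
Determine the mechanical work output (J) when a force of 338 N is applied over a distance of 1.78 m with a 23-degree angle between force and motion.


W = F * d * cos(theta)
theta = 23 deg = 0.4014 rad
cos(theta) = 0.9205
W = 338 * 1.78 * 0.9205
W = 553.8125


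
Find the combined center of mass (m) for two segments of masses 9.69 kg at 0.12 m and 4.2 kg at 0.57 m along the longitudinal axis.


COM = (m1*x1 + m2*x2) / (m1 + m2)
COM = (9.69*0.12 + 4.2*0.57) / (9.69 + 4.2)
Numerator = 3.5568
Denominator = 13.8900
COM = 0.2561


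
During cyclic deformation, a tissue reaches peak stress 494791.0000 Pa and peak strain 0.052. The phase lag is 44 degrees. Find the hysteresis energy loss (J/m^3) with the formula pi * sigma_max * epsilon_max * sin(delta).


E_loss = pi * sigma_max * epsilon_max * sin(delta)
delta = 44 deg = 0.7679 rad
sin(delta) = 0.6947
E_loss = pi * 494791.0000 * 0.052 * 0.6947
E_loss = 56149.5501


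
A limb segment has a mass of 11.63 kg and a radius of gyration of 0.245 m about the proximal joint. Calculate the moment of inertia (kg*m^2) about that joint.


I = m * k^2
I = 11.63 * 0.245^2
k^2 = 0.0600
I = 0.6981


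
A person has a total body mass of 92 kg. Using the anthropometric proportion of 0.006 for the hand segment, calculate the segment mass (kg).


m_segment = body_mass * fraction
m_segment = 92 * 0.006
m_segment = 0.5520


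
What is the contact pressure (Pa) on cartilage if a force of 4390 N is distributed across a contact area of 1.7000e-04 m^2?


P = F / A
P = 4390 / 1.7000e-04
P = 2.5824e+07


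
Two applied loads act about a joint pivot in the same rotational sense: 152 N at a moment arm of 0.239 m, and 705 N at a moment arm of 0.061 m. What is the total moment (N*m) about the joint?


M = F1 * d1 + F2 * d2
M = 152 * 0.239 + 705 * 0.061
M = 36.3280 + 43.0050
M = 79.3330


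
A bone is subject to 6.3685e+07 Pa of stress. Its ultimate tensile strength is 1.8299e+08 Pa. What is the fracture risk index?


FRI = applied / ultimate
FRI = 6.3685e+07 / 1.8299e+08
FRI = 0.3480


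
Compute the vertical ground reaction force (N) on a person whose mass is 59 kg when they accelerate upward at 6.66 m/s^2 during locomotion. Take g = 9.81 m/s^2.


GRF = m * (g + a)
GRF = 59 * (9.81 + 6.66)
GRF = 59 * 16.4700
GRF = 971.7300


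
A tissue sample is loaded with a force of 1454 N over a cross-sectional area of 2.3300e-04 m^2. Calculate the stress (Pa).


stress = F / A
stress = 1454 / 2.3300e-04
stress = 6.2403e+06


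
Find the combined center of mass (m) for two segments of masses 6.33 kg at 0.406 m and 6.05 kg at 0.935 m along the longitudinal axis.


COM = (m1*x1 + m2*x2) / (m1 + m2)
COM = (6.33*0.406 + 6.05*0.935) / (6.33 + 6.05)
Numerator = 8.2267
Denominator = 12.3800
COM = 0.6645


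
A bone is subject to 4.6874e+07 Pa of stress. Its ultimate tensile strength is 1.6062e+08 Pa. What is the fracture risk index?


FRI = applied / ultimate
FRI = 4.6874e+07 / 1.6062e+08
FRI = 0.2918


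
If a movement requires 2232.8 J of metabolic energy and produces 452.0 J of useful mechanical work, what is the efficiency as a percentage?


eta = (W_mech / E_meta) * 100
eta = (452.0 / 2232.8) * 100
ratio = 0.2024
eta = 20.2436


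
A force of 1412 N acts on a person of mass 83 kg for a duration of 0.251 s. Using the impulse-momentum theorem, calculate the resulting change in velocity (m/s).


J = F * dt = 1412 * 0.251 = 354.4120 N*s
delta_v = J / m
delta_v = 354.4120 / 83
delta_v = 4.2700


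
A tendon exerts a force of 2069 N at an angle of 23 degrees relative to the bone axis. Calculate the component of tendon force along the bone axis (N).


F_eff = F_tendon * cos(theta)
theta = 23 deg = 0.4014 rad
cos(theta) = 0.9205
F_eff = 2069 * 0.9205
F_eff = 1904.5245


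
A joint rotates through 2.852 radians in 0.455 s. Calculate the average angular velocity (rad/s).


omega = delta_theta / delta_t
omega = 2.852 / 0.455
omega = 6.2681


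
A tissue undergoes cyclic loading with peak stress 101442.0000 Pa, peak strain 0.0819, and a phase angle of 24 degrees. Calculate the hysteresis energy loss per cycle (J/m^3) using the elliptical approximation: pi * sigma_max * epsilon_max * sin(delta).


E_loss = pi * sigma_max * epsilon_max * sin(delta)
delta = 24 deg = 0.4189 rad
sin(delta) = 0.4067
E_loss = pi * 101442.0000 * 0.0819 * 0.4067
E_loss = 10616.0970


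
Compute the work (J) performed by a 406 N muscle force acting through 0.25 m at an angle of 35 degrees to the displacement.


W = F * d * cos(theta)
theta = 35 deg = 0.6109 rad
cos(theta) = 0.8192
W = 406 * 0.25 * 0.8192
W = 83.1439


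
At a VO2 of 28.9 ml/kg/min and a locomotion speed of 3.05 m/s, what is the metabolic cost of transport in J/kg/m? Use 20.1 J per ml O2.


Power per kg = VO2 * 20.1 / 60
Power per kg = 28.9 * 20.1 / 60 = 9.6815 W/kg
Cost = power_per_kg / speed
Cost = 9.6815 / 3.05
Cost = 3.1743


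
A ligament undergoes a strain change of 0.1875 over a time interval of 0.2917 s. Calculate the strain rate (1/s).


strain_rate = delta_strain / delta_t
strain_rate = 0.1875 / 0.2917
strain_rate = 0.6428


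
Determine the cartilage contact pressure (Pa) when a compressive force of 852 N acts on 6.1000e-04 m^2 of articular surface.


P = F / A
P = 852 / 6.1000e-04
P = 1.3967e+06


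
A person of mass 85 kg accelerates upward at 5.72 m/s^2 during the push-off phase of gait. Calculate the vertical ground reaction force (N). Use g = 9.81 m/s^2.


GRF = m * (g + a)
GRF = 85 * (9.81 + 5.72)
GRF = 85 * 15.5300
GRF = 1320.0500


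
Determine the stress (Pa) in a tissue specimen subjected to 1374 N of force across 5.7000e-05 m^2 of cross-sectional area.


stress = F / A
stress = 1374 / 5.7000e-05
stress = 2.4105e+07


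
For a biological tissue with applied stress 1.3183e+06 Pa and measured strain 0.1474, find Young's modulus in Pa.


E = stress / strain
E = 1.3183e+06 / 0.1474
E = 8.9437e+06


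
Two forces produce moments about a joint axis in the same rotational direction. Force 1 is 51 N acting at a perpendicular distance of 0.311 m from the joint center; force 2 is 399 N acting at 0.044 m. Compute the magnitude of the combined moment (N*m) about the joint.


M = F1 * d1 + F2 * d2
M = 51 * 0.311 + 399 * 0.044
M = 15.8610 + 17.5560
M = 33.4170


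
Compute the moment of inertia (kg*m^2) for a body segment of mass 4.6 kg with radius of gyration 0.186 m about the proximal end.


I = m * k^2
I = 4.6 * 0.186^2
k^2 = 0.0346
I = 0.1591


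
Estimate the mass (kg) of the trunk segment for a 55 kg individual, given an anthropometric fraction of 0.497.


m_segment = body_mass * fraction
m_segment = 55 * 0.497
m_segment = 27.3350


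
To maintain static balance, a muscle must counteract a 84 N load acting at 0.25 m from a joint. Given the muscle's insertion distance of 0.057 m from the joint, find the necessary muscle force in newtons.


F_muscle = W * d_load / d_muscle
F_muscle = 84 * 0.25 / 0.057
Numerator = 21.0000
F_muscle = 368.4211


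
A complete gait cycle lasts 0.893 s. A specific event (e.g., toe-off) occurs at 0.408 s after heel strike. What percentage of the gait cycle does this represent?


pct = (event_time / cycle_time) * 100
pct = (0.408 / 0.893) * 100
ratio = 0.4569
pct = 45.6887


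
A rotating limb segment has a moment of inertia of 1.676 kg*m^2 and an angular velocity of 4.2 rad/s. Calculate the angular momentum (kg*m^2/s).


L = I * omega
L = 1.676 * 4.2
L = 7.0392


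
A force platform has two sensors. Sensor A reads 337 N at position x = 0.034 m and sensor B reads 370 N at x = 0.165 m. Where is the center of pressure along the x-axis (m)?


COP_x = (F1*x1 + F2*x2) / (F1 + F2)
COP_x = (337*0.034 + 370*0.165) / (337 + 370)
Numerator = 72.5080
Denominator = 707
COP_x = 0.1026


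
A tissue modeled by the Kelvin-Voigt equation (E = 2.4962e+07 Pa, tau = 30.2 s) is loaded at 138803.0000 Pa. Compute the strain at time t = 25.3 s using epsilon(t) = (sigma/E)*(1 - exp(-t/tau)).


epsilon(t) = (sigma/E) * (1 - exp(-t/tau))
sigma/E = 138803.0000 / 2.4962e+07 = 0.0056
exp(-t/tau) = exp(-25.3 / 30.2) = 0.4327
epsilon = 0.0056 * (1 - 0.4327)
epsilon = 0.0032


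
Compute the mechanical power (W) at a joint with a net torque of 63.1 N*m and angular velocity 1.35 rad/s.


P = M * omega
P = 63.1 * 1.35
P = 85.1850


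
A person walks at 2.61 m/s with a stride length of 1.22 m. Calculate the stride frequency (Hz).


f = v / stride_length
f = 2.61 / 1.22
f = 2.1393


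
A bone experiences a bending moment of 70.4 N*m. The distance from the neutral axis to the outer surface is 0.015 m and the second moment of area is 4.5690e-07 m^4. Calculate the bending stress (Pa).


sigma = M * c / I
sigma = 70.4 * 0.015 / 4.5690e-07
M * c = 1.0560
sigma = 2.3112e+06


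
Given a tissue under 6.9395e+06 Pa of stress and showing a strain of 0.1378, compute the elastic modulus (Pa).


E = stress / strain
E = 6.9395e+06 / 0.1378
E = 5.0359e+07


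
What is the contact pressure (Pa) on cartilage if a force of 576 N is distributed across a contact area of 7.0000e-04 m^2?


P = F / A
P = 576 / 7.0000e-04
P = 822857.1429


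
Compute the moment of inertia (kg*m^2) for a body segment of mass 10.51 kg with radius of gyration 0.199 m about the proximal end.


I = m * k^2
I = 10.51 * 0.199^2
k^2 = 0.0396
I = 0.4162


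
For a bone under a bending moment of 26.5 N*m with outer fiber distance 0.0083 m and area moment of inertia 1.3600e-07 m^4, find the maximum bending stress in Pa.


sigma = M * c / I
sigma = 26.5 * 0.0083 / 1.3600e-07
M * c = 0.2200
sigma = 1.6173e+06


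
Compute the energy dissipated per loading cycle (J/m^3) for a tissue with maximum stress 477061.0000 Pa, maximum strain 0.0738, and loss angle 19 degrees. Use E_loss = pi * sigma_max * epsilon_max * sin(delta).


E_loss = pi * sigma_max * epsilon_max * sin(delta)
delta = 19 deg = 0.3316 rad
sin(delta) = 0.3256
E_loss = pi * 477061.0000 * 0.0738 * 0.3256
E_loss = 36009.9125


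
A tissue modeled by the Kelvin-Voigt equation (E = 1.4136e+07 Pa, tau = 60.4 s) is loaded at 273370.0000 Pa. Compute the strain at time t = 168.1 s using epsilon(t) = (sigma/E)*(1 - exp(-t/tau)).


epsilon(t) = (sigma/E) * (1 - exp(-t/tau))
sigma/E = 273370.0000 / 1.4136e+07 = 0.0193
exp(-t/tau) = exp(-168.1 / 60.4) = 0.0618
epsilon = 0.0193 * (1 - 0.0618)
epsilon = 0.0181


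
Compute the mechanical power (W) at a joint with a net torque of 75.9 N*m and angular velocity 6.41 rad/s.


P = M * omega
P = 75.9 * 6.41
P = 486.5190


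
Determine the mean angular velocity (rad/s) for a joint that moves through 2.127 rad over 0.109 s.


omega = delta_theta / delta_t
omega = 2.127 / 0.109
omega = 19.5138


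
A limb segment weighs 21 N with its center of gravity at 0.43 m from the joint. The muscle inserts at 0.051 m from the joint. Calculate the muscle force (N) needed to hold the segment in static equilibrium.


F_muscle = W * d_load / d_muscle
F_muscle = 21 * 0.43 / 0.051
Numerator = 9.0300
F_muscle = 177.0588


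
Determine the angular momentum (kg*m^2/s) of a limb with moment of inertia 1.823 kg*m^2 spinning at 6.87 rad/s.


L = I * omega
L = 1.823 * 6.87
L = 12.5240


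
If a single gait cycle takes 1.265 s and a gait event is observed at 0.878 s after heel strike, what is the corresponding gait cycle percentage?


pct = (event_time / cycle_time) * 100
pct = (0.878 / 1.265) * 100
ratio = 0.6941
pct = 69.4071


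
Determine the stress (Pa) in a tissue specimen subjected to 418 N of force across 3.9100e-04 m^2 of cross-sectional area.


stress = F / A
stress = 418 / 3.9100e-04
stress = 1.0691e+06


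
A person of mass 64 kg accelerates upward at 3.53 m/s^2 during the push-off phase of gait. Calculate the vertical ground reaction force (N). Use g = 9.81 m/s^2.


GRF = m * (g + a)
GRF = 64 * (9.81 + 3.53)
GRF = 64 * 13.3400
GRF = 853.7600


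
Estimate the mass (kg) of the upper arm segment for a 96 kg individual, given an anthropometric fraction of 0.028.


m_segment = body_mass * fraction
m_segment = 96 * 0.028
m_segment = 2.6880


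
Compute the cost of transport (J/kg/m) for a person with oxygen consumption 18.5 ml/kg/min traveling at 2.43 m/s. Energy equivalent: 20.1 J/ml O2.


Power per kg = VO2 * 20.1 / 60
Power per kg = 18.5 * 20.1 / 60 = 6.1975 W/kg
Cost = power_per_kg / speed
Cost = 6.1975 / 2.43
Cost = 2.5504


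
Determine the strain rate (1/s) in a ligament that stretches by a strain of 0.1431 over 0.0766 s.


strain_rate = delta_strain / delta_t
strain_rate = 0.1431 / 0.0766
strain_rate = 1.8681


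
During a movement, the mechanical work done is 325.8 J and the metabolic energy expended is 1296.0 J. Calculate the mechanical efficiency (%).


eta = (W_mech / E_meta) * 100
eta = (325.8 / 1296.0) * 100
ratio = 0.2514
eta = 25.1389


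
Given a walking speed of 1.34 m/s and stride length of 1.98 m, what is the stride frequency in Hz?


f = v / stride_length
f = 1.34 / 1.98
f = 0.6768


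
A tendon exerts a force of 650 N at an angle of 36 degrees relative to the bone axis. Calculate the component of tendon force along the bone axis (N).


F_eff = F_tendon * cos(theta)
theta = 36 deg = 0.6283 rad
cos(theta) = 0.8090
F_eff = 650 * 0.8090
F_eff = 525.8610


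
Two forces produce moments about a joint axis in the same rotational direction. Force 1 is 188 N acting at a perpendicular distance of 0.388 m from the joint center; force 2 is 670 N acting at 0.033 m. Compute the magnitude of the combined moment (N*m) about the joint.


M = F1 * d1 + F2 * d2
M = 188 * 0.388 + 670 * 0.033
M = 72.9440 + 22.1100
M = 95.0540
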